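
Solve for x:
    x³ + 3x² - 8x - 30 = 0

x = 3

Possible rational roots are divisors of -30. Testing x = 3 gives 0, so (x - 3) is a factor.
Divide: x³ + 3x² - 8x - 30 = (x - 3)(x² + 6x + 10).
The quadratic x² + 6x + 10 has discriminant -4 < 0, so no further real roots.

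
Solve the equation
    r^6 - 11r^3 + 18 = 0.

r = 1.2599 or r = 2.0801

Let u = r^3. The equation becomes u^2 - 11u + 18 = 0.
Factor: (u - 2)(u - 9) = 0, so u = 2 or u = 9.
r^3 = 2 gives r = (2)^(1/3) ~= 1.2599.
r^3 = 9 gives r = (9)^(1/3) ~= 2.0801.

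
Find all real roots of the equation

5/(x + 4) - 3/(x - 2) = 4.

x = -2.5 or x = 1

Multiply both sides by (x + 4)(x - 2):
5(x - 2) - 3(x + 4) = 4(x + 4)(x - 2).
Expand and collect terms: 4x^2 + 6x - 10 = 0.
Factor or apply the quadratic formula: x = 1 or x = -2.5.
Neither value makes a denominator zero (x != -4, x != 2), so both are valid.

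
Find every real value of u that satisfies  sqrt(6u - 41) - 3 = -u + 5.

Isolate the radical: sqrt(6u - 41) = -u + 8.
Square both sides: 6u - 41 = (-u + 8)^2.
Expand and rearrange: u^2 - 22u + 105 = 0.
Solving gives u = 15 or u = 7.
Check each candidate in the original equation:
  u = 15: sqrt(49) = 7, while -u + 8 = -7 — extraneous.
  u = 7: sqrt(1) = 1, while -u + 8 = 1 — valid.

u = 7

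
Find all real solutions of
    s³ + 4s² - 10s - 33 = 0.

Possible rational roots are divisors of -33. Testing s = 3 gives 0, so (s - 3) is a factor.
Divide: s³ + 4s² - 10s - 33 = (s - 3)(s² + 7s + 11).
Apply the quadratic formula to s² + 7s + 11 = 0: s = (-7 ± √5)/2, i.e. s ≈ -2.382 or s ≈ -4.618.

s = -4.618 or s = -2.382 or s = 3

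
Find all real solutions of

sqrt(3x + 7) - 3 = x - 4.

Isolate the radical: sqrt(3x + 7) = x - 1.
Square both sides: 3x + 7 = (x - 1)^2.
Expand and rearrange: x^2 - 5x - 6 = 0.
Solving gives x = 6 or x = -1.
Check each candidate in the original equation:
  x = 6: sqrt(25) = 5, while x - 1 = 5 — valid.
  x = -1: sqrt(4) = 2, while x - 1 = -2 — extraneous.

x = 6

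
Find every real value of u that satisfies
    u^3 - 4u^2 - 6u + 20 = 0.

Possible rational roots are divisors of 20. Testing u = 2 gives 0, so (u - 2) is a factor.
Divide: u^3 - 4u^2 - 6u + 20 = (u - 2)(u^2 - 2u - 10).
Apply the quadratic formula to u^2 - 2u - 10 = 0: u = (2 +/- sqrt(44))/2, i.e. u ~= 4.3166 or u ~= -2.3166.

u = -2.3166 or u = 2 or u = 4.3166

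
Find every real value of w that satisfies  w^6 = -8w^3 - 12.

w = -1.8171 or w = -1.2599

Let u = w^3. The equation becomes u^2 + 8u + 12 = 0.
Factor: (u + 2)(u + 6) = 0, so u = -2 or u = -6.
w^3 = -2 gives w = -(2)^(1/3) ~= -1.2599.
w^3 = -6 gives w = -(6)^(1/3) ~= -1.8171.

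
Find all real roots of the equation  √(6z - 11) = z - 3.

Square both sides: 6z - 11 = (z - 3)².
Expand and rearrange: z² - 12z + 20 = 0.
Solving gives z = 10 or z = 2.
Check each candidate in the original equation:
  z = 10: √(49) = 7, while z - 3 = 7 — valid.
  z = 2: √(1) = 1, while z - 3 = -1 — extraneous.

z = 10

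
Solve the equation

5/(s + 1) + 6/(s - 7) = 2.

Multiply both sides by (s + 1)(s - 7):
5(s - 7) + 6(s + 1) = 2(s + 1)(s - 7).
Expand and collect terms: 2s^2 - 23s + 15 = 0.
By the quadratic formula, s = (23 +/- sqrt(409)) / 4, so s ~= 10.8059 or s ~= 0.6941.
Neither value makes a denominator zero (s != -1, s != 7), so both are valid.

s = 0.6941 or s = 10.8059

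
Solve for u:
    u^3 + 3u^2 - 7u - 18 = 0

Possible rational roots are divisors of -18. Testing u = -2 gives 0, so (u + 2) is a factor.
Divide: u^3 + 3u^2 - 7u - 18 = (u + 2)(u^2 + u - 9).
Apply the quadratic formula to u^2 + u - 9 = 0: u = (-1 +/- sqrt(37))/2, i.e. u ~= 2.5414 or u ~= -3.5414.

u = -3.5414 or u = -2 or u = 2.5414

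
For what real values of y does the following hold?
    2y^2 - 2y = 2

Rearrange to standard form: 2y^2 - 2y - 2 = 0.
Discriminant: (-2)^2 - 4*2*(-2) = 20.
Quadratic formula: y = (2 +/- sqrt(20)) / 4.
So y = 1/2 + sqrt(5)/2 ~= 1.618 or y = 1/2 - sqrt(5)/2 ~= -0.618.

y = -0.618 or y = 1.618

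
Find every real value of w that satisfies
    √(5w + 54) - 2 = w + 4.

w = 2

Isolate the radical: √(5w + 54) = w + 6.
Square both sides: 5w + 54 = (w + 6)².
Expand and rearrange: w² + 7w - 18 = 0.
Solving gives w = 2 or w = -9.
Check each candidate in the original equation:
  w = 2: √(64) = 8, while w + 6 = 8 — valid.
  w = -9: √(9) = 3, while w + 6 = -3 — extraneous.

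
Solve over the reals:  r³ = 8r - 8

Rearrange: r³ - 8r + 8 = 0.
Possible rational roots are divisors of 8. Testing r = 2 gives 0, so (r - 2) is a factor.
Divide: r³ - 8r + 8 = (r - 2)(r² + 2r - 4).
Apply the quadratic formula to r² + 2r - 4 = 0: r = (-2 ± √20)/2, i.e. r ≈ 1.2361 or r ≈ -3.2361.

r = -3.2361 or r = 1.2361 or r = 2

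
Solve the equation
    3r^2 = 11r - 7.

Rearrange to standard form: 3r^2 - 11r + 7 = 0.
Discriminant: (-11)^2 - 4*3*7 = 37.
Quadratic formula: r = (11 +/- sqrt(37)) / 6.
So r = sqrt(37)/6 + 11/6 ~= 2.8471 or r = 11/6 - sqrt(37)/6 ~= 0.8195.

r = 0.8195 or r = 2.8471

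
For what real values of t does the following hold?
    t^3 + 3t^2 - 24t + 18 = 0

Possible rational roots are divisors of 18. Testing t = 3 gives 0, so (t - 3) is a factor.
Divide: t^3 + 3t^2 - 24t + 18 = (t - 3)(t^2 + 6t - 6).
Apply the quadratic formula to t^2 + 6t - 6 = 0: t = (-6 +/- sqrt(60))/2, i.e. t ~= 0.873 or t ~= -6.873.

t = -6.873 or t = 0.873 or t = 3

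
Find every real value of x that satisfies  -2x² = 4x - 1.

Rearrange to standard form: -2x² - 4x + 1 = 0.
Discriminant: (-4)² − 4·(-2)·1 = 24.
Quadratic formula: x = (4 ± √24) / (-4).
So x = -√(6)/2 - 1 ≈ -2.2247 or x = -1 + √(6)/2 ≈ 0.2247.

x = -2.2247 or x = 0.2247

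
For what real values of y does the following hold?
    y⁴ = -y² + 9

Let u = y². The equation becomes u² + u - 9 = 0.
By the quadratic formula, u = -1/2 + √(37)/2 or u = -√(37)/2 - 1/2.
y² = -1/2 + √(37)/2 gives y = ±√(-1/2 + √(37)/2) ≈ ±1.5942.
y² = -√(37)/2 - 1/2 < 0 has no real solution.

y = -1.5942 or y = 1.5942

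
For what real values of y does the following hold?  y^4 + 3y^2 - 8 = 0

y = -1.3044 or y = 1.3044

Let u = y^2. The equation becomes u^2 + 3u - 8 = 0.
By the quadratic formula, u = -3/2 + sqrt(41)/2 or u = -sqrt(41)/2 - 3/2.
y^2 = -3/2 + sqrt(41)/2 gives y = +/-sqrt(-3/2 + sqrt(41)/2) ~= +/-1.3044.
y^2 = -sqrt(41)/2 - 3/2 < 0 has no real solution.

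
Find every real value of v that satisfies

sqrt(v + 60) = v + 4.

Square both sides: v + 60 = (v + 4)^2.
Expand and rearrange: v^2 + 7v - 44 = 0.
Solving gives v = 4 or v = -11.
Check each candidate in the original equation:
  v = 4: sqrt(64) = 8, while v + 4 = 8 — valid.
  v = -11: sqrt(49) = 7, while v + 4 = -7 — extraneous.

v = 4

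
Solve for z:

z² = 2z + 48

Bring every term to one side: z² - 2z - 48 = 0.
Factor: (z - 8)(z + 6) = 0.
So z = 8 or z = -6.

z = -6 or z = 8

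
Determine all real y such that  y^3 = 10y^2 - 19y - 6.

y = -0.2749 or y = 3 or y = 7.2749

Rearrange: y^3 - 10y^2 + 19y + 6 = 0.
Possible rational roots are divisors of 6. Testing y = 3 gives 0, so (y - 3) is a factor.
Divide: y^3 - 10y^2 + 19y + 6 = (y - 3)(y^2 - 7y - 2).
Apply the quadratic formula to y^2 - 7y - 2 = 0: y = (7 +/- sqrt(57))/2, i.e. y ~= 7.2749 or y ~= -0.2749.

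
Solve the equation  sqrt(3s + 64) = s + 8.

s = 0

Square both sides: 3s + 64 = (s + 8)^2.
Expand and rearrange: s^2 + 13s = 0.
Solving gives s = 0 or s = -13.
Check each candidate in the original equation:
  s = 0: sqrt(64) = 8, while s + 8 = 8 — valid.
  s = -13: sqrt(25) = 5, while s + 8 = -5 — extraneous.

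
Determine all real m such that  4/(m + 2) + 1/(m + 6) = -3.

Multiply both sides by (m + 2)(m + 6):
4(m + 6) + (m + 2) = -3(m + 2)(m + 6).
Expand and collect terms: -3m² - 29m - 62 = 0.
By the quadratic formula, m = (29 ± √97) / -6, so m ≈ -6.4748 or m ≈ -3.1919.
Neither value makes a denominator zero (m ≠ -2, m ≠ -6), so both are valid.

m = -6.4748 or m = -3.1919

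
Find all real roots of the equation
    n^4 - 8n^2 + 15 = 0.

n = -2.2361 or n = -1.7321 or n = 1.7321 or n = 2.2361

Let u = n^2. The equation becomes u^2 - 8u + 15 = 0.
Factor: (u - 3)(u - 5) = 0, so u = 3 or u = 5.
n^2 = 3 gives n = +/-sqrt(3) ~= +/-1.7321.
n^2 = 5 gives n = +/-sqrt(5) ~= +/-2.2361.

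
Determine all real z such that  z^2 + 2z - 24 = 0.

Factor: (z - 4)(z + 6) = 0.
So z = 4 or z = -6.

z = -6 or z = 4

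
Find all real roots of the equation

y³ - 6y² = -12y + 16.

Rearrange: y³ - 6y² + 12y - 16 = 0.
Possible rational roots are divisors of -16. Testing y = 4 gives 0, so (y - 4) is a factor.
Divide: y³ - 6y² + 12y - 16 = (y - 4)(y² - 2y + 4).
The quadratic y² - 2y + 4 has discriminant -12 < 0, so no further real roots.

y = 4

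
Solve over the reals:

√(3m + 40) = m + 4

m = 3

Square both sides: 3m + 40 = (m + 4)².
Expand and rearrange: m² + 5m - 24 = 0.
Solving gives m = 3 or m = -8.
Check each candidate in the original equation:
  m = 3: √(49) = 7, while m + 4 = 7 — valid.
  m = -8: √(16) = 4, while m + 4 = -4 — extraneous.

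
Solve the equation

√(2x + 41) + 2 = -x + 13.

x = 4

Isolate the radical: √(2x + 41) = -x + 11.
Square both sides: 2x + 41 = (-x + 11)².
Expand and rearrange: x² - 24x + 80 = 0.
Solving gives x = 20 or x = 4.
Check each candidate in the original equation:
  x = 20: √(81) = 9, while -x + 11 = -9 — extraneous.
  x = 4: √(49) = 7, while -x + 11 = 7 — valid.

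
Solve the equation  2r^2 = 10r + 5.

Rearrange to standard form: 2r^2 - 10r - 5 = 0.
Discriminant: (-10)^2 - 4*2*(-5) = 140.
Quadratic formula: r = (10 +/- sqrt(140)) / 4.
So r = 5/2 + sqrt(35)/2 ~= 5.458 or r = 5/2 - sqrt(35)/2 ~= -0.458.

r = -0.458 or r = 5.458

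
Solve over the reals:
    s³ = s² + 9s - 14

Rearrange: s³ - s² - 9s + 14 = 0.
Possible rational roots are divisors of 14. Testing s = 2 gives 0, so (s - 2) is a factor.
Divide: s³ - s² - 9s + 14 = (s - 2)(s² + s - 7).
Apply the quadratic formula to s² + s - 7 = 0: s = (-1 ± √29)/2, i.e. s ≈ 2.1926 or s ≈ -3.1926.

s = -3.1926 or s = 2 or s = 2.1926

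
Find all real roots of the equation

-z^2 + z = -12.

z = -3 or z = 4

Bring every term to one side: -z^2 + z + 12 = 0.
Factor: -1(z - 4)(z + 3) = 0.
So z = 4 or z = -3.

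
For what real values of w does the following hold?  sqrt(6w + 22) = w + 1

w = 7

Square both sides: 6w + 22 = (w + 1)^2.
Expand and rearrange: w^2 - 4w - 21 = 0.
Solving gives w = 7 or w = -3.
Check each candidate in the original equation:
  w = 7: sqrt(64) = 8, while w + 1 = 8 — valid.
  w = -3: sqrt(4) = 2, while w + 1 = -2 — extraneous.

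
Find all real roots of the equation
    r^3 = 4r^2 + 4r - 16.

r = -2 or r = 2 or r = 4

Rearrange: r^3 - 4r^2 - 4r + 16 = 0.
Possible rational roots are divisors of 16. Testing r = -2 gives 0, so (r + 2) is a factor.
Divide: r^3 - 4r^2 - 4r + 16 = (r + 2)(r^2 - 6r + 8).
Factor the quadratic: r = 4 or r = 2.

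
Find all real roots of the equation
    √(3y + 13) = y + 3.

Square both sides: 3y + 13 = (y + 3)².
Expand and rearrange: y² + 3y - 4 = 0.
Solving gives y = 1 or y = -4.
Check each candidate in the original equation:
  y = 1: √(16) = 4, while y + 3 = 4 — valid.
  y = -4: √(1) = 1, while y + 3 = -1 — extraneous.

y = 1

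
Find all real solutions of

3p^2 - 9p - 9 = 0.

p = -0.7913 or p = 3.7913

Discriminant: (-9)^2 - 4*3*(-9) = 189.
Quadratic formula: p = (9 +/- sqrt(189)) / 6.
So p = 3/2 + sqrt(21)/2 ~= 3.7913 or p = 3/2 - sqrt(21)/2 ~= -0.7913.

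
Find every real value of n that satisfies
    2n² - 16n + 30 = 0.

Factor: 2(n - 3)(n - 5) = 0.
So n = 3 or n = 5.

n = 3 or n = 5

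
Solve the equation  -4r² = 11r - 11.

Rearrange to standard form: -4r² - 11r + 11 = 0.
Discriminant: (-11)² − 4·(-4)·11 = 297.
Quadratic formula: r = (11 ± √297) / (-8).
So r = -3·√(33)/8 - 11/8 ≈ -3.5292 or r = -11/8 + 3·√(33)/8 ≈ 0.7792.

r = -3.5292 or r = 0.7792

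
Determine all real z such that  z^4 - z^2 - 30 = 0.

Let u = z^2. The equation becomes u^2 - u - 30 = 0.
Factor: (u + 5)(u - 6) = 0, so u = -5 or u = 6.
z^2 = -5 < 0 has no real solution.
z^2 = 6 gives z = +/-sqrt(6) ~= +/-2.4495.

z = -2.4495 or z = 2.4495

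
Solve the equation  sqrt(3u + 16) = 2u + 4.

Square both sides: 3u + 16 = (2u + 4)^2.
Expand and rearrange: 4u^2 + 13u = 0.
Solving gives u = 0 or u = -3.25.
Check each candidate in the original equation:
  u = 0: sqrt(16) = 4, while 2u + 4 = 4 — valid.
  u = -3.25: sqrt(6.25) = 2.5, while 2u + 4 = -2.5 — extraneous.

u = 0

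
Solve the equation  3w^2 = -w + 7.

Rearrange to standard form: 3w^2 + w - 7 = 0.
Discriminant: (1)^2 - 4*3*(-7) = 85.
Quadratic formula: w = (-1 +/- sqrt(85)) / 6.
So w = -1/6 + sqrt(85)/6 ~= 1.3699 or w = -sqrt(85)/6 - 1/6 ~= -1.7033.

w = -1.7033 or w = 1.3699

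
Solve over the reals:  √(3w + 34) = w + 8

Square both sides: 3w + 34 = (w + 8)².
Expand and rearrange: w² + 13w + 30 = 0.
Solving gives w = -3 or w = -10.
Check each candidate in the original equation:
  w = -3: √(25) = 5, while w + 8 = 5 — valid.
  w = -10: √(4) = 2, while w + 8 = -2 — extraneous.

w = -3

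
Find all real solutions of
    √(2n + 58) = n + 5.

n = 3

Square both sides: 2n + 58 = (n + 5)².
Expand and rearrange: n² + 8n - 33 = 0.
Solving gives n = 3 or n = -11.
Check each candidate in the original equation:
  n = 3: √(64) = 8, while n + 5 = 8 — valid.
  n = -11: √(36) = 6, while n + 5 = -6 — extraneous.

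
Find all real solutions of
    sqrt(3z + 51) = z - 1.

z = 10

Square both sides: 3z + 51 = (z - 1)^2.
Expand and rearrange: z^2 - 5z - 50 = 0.
Solving gives z = 10 or z = -5.
Check each candidate in the original equation:
  z = 10: sqrt(81) = 9, while z - 1 = 9 — valid.
  z = -5: sqrt(36) = 6, while z - 1 = -6 — extraneous.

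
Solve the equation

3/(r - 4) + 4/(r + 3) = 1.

r = -0.5826 or r = 8.5826

Multiply both sides by (r - 4)(r + 3):
3(r + 3) + 4(r - 4) = (r - 4)(r + 3).
Expand and collect terms: r² - 8r - 5 = 0.
By the quadratic formula, r = (8 ± √84) / 2, so r ≈ 8.5826 or r ≈ -0.5826.
Neither value makes a denominator zero (r ≠ 4, r ≠ -3), so both are valid.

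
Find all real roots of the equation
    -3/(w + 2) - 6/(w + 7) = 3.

Multiply both sides by (w + 2)(w + 7):
-3(w + 7) - 6(w + 2) = 3(w + 2)(w + 7).
Expand and collect terms: 3w^2 + 36w + 75 = 0.
By the quadratic formula, w = (-36 +/- sqrt(396)) / 6, so w ~= -2.6834 or w ~= -9.3166.
Neither value makes a denominator zero (w != -2, w != -7), so both are valid.

w = -9.3166 or w = -2.6834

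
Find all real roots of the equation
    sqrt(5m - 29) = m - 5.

m = 6 or m = 9

Square both sides: 5m - 29 = (m - 5)^2.
Expand and rearrange: m^2 - 15m + 54 = 0.
Solving gives m = 9 or m = 6.
Check each candidate in the original equation:
  m = 9: sqrt(16) = 4, while m - 5 = 4 — valid.
  m = 6: sqrt(1) = 1, while m - 5 = 1 — valid.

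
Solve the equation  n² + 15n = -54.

Bring every term to one side: n² + 15n + 54 = 0.
Factor: (n + 6)(n + 9) = 0.
So n = -6 or n = -9.

n = -9 or n = -6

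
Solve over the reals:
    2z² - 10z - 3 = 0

z = -0.2839 or z = 5.2839

Discriminant: (-10)² − 4·2·(-3) = 124.
Quadratic formula: z = (10 ± √124) / 4.
So z = 5/2 + √(31)/2 ≈ 5.2839 or z = 5/2 - √(31)/2 ≈ -0.2839.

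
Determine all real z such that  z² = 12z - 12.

Rearrange to standard form: z² - 12z + 12 = 0.
Discriminant: (-12)² − 4·1·12 = 96.
Quadratic formula: z = (12 ± √96) / 2.
So z = 2·√(6) + 6 ≈ 10.899 or z = 6 - 2·√(6) ≈ 1.101.

z = 1.101 or z = 10.899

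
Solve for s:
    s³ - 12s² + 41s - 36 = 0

s = 1.3542 or s = 4 or s = 6.6458

Possible rational roots are divisors of -36. Testing s = 4 gives 0, so (s - 4) is a factor.
Divide: s³ - 12s² + 41s - 36 = (s - 4)(s² - 8s + 9).
Apply the quadratic formula to s² - 8s + 9 = 0: s = (8 ± √28)/2, i.e. s ≈ 6.6458 or s ≈ 1.3542.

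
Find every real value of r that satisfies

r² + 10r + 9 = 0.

Factor: (r + 9)(r + 1) = 0.
So r = -9 or r = -1.

r = -9 or r = -1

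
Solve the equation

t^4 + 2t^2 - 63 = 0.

Let u = t^2. The equation becomes u^2 + 2u - 63 = 0.
Factor: (u - 7)(u + 9) = 0, so u = 7 or u = -9.
t^2 = 7 gives t = +/-sqrt(7) ~= +/-2.6458.
t^2 = -9 < 0 has no real solution.

t = -2.6458 or t = 2.6458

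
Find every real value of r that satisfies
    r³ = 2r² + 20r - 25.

r = -4.1926 or r = 1.1926 or r = 5

Rearrange: r³ - 2r² - 20r + 25 = 0.
Possible rational roots are divisors of 25. Testing r = 5 gives 0, so (r - 5) is a factor.
Divide: r³ - 2r² - 20r + 25 = (r - 5)(r² + 3r - 5).
Apply the quadratic formula to r² + 3r - 5 = 0: r = (-3 ± √29)/2, i.e. r ≈ 1.1926 or r ≈ -4.1926.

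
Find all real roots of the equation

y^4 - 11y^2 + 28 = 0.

Let u = y^2. The equation becomes u^2 - 11u + 28 = 0.
Factor: (u - 7)(u - 4) = 0, so u = 7 or u = 4.
y^2 = 7 gives y = +/-sqrt(7) ~= +/-2.6458.
y^2 = 4 gives y = +/-2.

y = -2.6458 or y = -2 or y = 2 or y = 2.6458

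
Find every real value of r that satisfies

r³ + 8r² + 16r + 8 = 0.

Possible rational roots are divisors of 8. Testing r = -2 gives 0, so (r + 2) is a factor.
Divide: r³ + 8r² + 16r + 8 = (r + 2)(r² + 6r + 4).
Apply the quadratic formula to r² + 6r + 4 = 0: r = (-6 ± √20)/2, i.e. r ≈ -0.7639 or r ≈ -5.2361.

r = -5.2361 or r = -2 or r = -0.7639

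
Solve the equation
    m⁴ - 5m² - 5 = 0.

m = -2.4195 or m = 2.4195

Let u = m². The equation becomes u² - 5u - 5 = 0.
By the quadratic formula, u = 5/2 + 3·√(5)/2 or u = 5/2 - 3·√(5)/2.
m² = 5/2 + 3·√(5)/2 gives m = ±√(5/2 + 3·√(5)/2) ≈ ±2.4195.
m² = 5/2 - 3·√(5)/2 < 0 has no real solution.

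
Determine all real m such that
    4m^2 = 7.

m = -1.3229 or m = 1.3229

Rearrange to standard form: 4m^2 - 7 = 0.
Discriminant: (0)^2 - 4*4*(-7) = 112.
Quadratic formula: m = (0 +/- sqrt(112)) / 8.
So m = sqrt(7)/2 ~= 1.3229 or m = -sqrt(7)/2 ~= -1.3229.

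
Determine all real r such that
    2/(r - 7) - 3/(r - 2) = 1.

r = -0.3589 or r = 8.3589

Multiply both sides by (r - 7)(r - 2):
2(r - 2) - 3(r - 7) = (r - 7)(r - 2).
Expand and collect terms: r^2 - 8r - 3 = 0.
By the quadratic formula, r = (8 +/- sqrt(76)) / 2, so r ~= 8.3589 or r ~= -0.3589.
Neither value makes a denominator zero (r != 7, r != 2), so both are valid.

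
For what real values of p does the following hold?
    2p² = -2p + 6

p = -2.3028 or p = 1.3028

Rearrange to standard form: 2p² + 2p - 6 = 0.
Discriminant: (2)² − 4·2·(-6) = 52.
Quadratic formula: p = (-2 ± √52) / 4.
So p = -1/2 + √(13)/2 ≈ 1.3028 or p = -√(13)/2 - 1/2 ≈ -2.3028.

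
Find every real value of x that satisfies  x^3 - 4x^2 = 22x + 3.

x = -3 or x = -0.1401 or x = 7.1401

Rearrange: x^3 - 4x^2 - 22x - 3 = 0.
Possible rational roots are divisors of -3. Testing x = -3 gives 0, so (x + 3) is a factor.
Divide: x^3 - 4x^2 - 22x - 3 = (x + 3)(x^2 - 7x - 1).
Apply the quadratic formula to x^2 - 7x - 1 = 0: x = (7 +/- sqrt(53))/2, i.e. x ~= 7.1401 or x ~= -0.1401.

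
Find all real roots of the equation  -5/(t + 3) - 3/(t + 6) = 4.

t = -7.0811 or t = -3.9189

Multiply both sides by (t + 3)(t + 6):
-5(t + 6) - 3(t + 3) = 4(t + 3)(t + 6).
Expand and collect terms: 4t^2 + 44t + 111 = 0.
By the quadratic formula, t = (-44 +/- sqrt(160)) / 8, so t ~= -3.9189 or t ~= -7.0811.
Neither value makes a denominator zero (t != -3, t != -6), so both are valid.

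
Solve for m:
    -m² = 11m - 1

Rearrange to standard form: -m² - 11m + 1 = 0.
Discriminant: (-11)² − 4·(-1)·1 = 125.
Quadratic formula: m = (11 ± √125) / (-2).
So m = -5·√(5)/2 - 11/2 ≈ -11.0902 or m = -11/2 + 5·√(5)/2 ≈ 0.0902.

m = -11.0902 or m = 0.0902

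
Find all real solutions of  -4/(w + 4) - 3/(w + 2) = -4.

w = -3.3561 or w = -0.8939

Multiply both sides by (w + 4)(w + 2):
-4(w + 2) - 3(w + 4) = -4(w + 4)(w + 2).
Expand and collect terms: -4w² - 17w - 12 = 0.
By the quadratic formula, w = (17 ± √97) / -8, so w ≈ -3.3561 or w ≈ -0.8939.
Neither value makes a denominator zero (w ≠ -4, w ≠ -2), so both are valid.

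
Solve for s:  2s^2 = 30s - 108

Bring every term to one side: 2s^2 - 30s + 108 = 0.
Factor: 2(s - 6)(s - 9) = 0.
So s = 6 or s = 9.

s = 6 or s = 9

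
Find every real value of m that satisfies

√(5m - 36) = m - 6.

m = 8 or m = 9

Square both sides: 5m - 36 = (m - 6)².
Expand and rearrange: m² - 17m + 72 = 0.
Solving gives m = 9 or m = 8.
Check each candidate in the original equation:
  m = 9: √(9) = 3, while m - 6 = 3 — valid.
  m = 8: √(4) = 2, while m - 6 = 2 — valid.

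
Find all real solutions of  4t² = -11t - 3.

Rearrange to standard form: 4t² + 11t + 3 = 0.
Discriminant: (11)² − 4·4·3 = 73.
Quadratic formula: t = (-11 ± √73) / 8.
So t = -11/8 + √(73)/8 ≈ -0.307 or t = -11/8 - √(73)/8 ≈ -2.443.

t = -2.443 or t = -0.307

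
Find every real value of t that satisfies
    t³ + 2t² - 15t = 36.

t = -3 or t = 4

Rearrange: t³ + 2t² - 15t - 36 = 0.
Possible rational roots are divisors of -36. Testing t = 4 gives 0, so (t - 4) is a factor.
Divide: t³ + 2t² - 15t - 36 = (t - 4)(t² + 6t + 9).
The quadratic has the repeated root t = -3.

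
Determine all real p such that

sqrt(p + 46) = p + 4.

p = 3

Square both sides: p + 46 = (p + 4)^2.
Expand and rearrange: p^2 + 7p - 30 = 0.
Solving gives p = 3 or p = -10.
Check each candidate in the original equation:
  p = 3: sqrt(49) = 7, while p + 4 = 7 — valid.
  p = -10: sqrt(36) = 6, while p + 4 = -6 — extraneous.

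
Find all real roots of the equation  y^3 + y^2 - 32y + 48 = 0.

y = -6.772 or y = 1.772 or y = 4

Possible rational roots are divisors of 48. Testing y = 4 gives 0, so (y - 4) is a factor.
Divide: y^3 + y^2 - 32y + 48 = (y - 4)(y^2 + 5y - 12).
Apply the quadratic formula to y^2 + 5y - 12 = 0: y = (-5 +/- sqrt(73))/2, i.e. y ~= 1.772 or y ~= -6.772.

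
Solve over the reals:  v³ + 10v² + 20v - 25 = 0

v = -5.8541 or v = -5 or v = 0.8541

Possible rational roots are divisors of -25. Testing v = -5 gives 0, so (v + 5) is a factor.
Divide: v³ + 10v² + 20v - 25 = (v + 5)(v² + 5v - 5).
Apply the quadratic formula to v² + 5v - 5 = 0: v = (-5 ± √45)/2, i.e. v ≈ 0.8541 or v ≈ -5.8541.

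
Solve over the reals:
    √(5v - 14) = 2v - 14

v = 10

Square both sides: 5v - 14 = (2v - 14)².
Expand and rearrange: 4v² - 61v + 210 = 0.
Solving gives v = 10 or v = 5.25.
Check each candidate in the original equation:
  v = 10: √(36) = 6, while 2v - 14 = 6 — valid.
  v = 5.25: √(12.25) = 3.5, while 2v - 14 = -3.5 — extraneous.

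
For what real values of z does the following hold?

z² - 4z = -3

Bring every term to one side: z² - 4z + 3 = 0.
Factor: (z - 1)(z - 3) = 0.
So z = 1 or z = 3.

z = 1 or z = 3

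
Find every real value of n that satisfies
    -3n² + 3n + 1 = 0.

n = -0.2638 or n = 1.2638

Discriminant: (3)² − 4·(-3)·1 = 21.
Quadratic formula: n = (-3 ± √21) / (-6).
So n = 1/2 - √(21)/6 ≈ -0.2638 or n = 1/2 + √(21)/6 ≈ 1.2638.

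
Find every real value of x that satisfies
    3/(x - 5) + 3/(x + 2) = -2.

Multiply both sides by (x - 5)(x + 2):
3(x + 2) + 3(x - 5) = -2(x - 5)(x + 2).
Expand and collect terms: -2x^2 + 29 = 0.
By the quadratic formula, x = (0 +/- sqrt(232)) / -4, so x ~= -3.8079 or x ~= 3.8079.
Neither value makes a denominator zero (x != 5, x != -2), so both are valid.

x = -3.8079 or x = 3.8079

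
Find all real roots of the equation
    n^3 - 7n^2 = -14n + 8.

n = 1 or n = 2 or n = 4

Rearrange: n^3 - 7n^2 + 14n - 8 = 0.
Possible rational roots are divisors of -8. Testing n = 1 gives 0, so (n - 1) is a factor.
Divide: n^3 - 7n^2 + 14n - 8 = (n - 1)(n^2 - 6n + 8).
Factor the quadratic: n = 4 or n = 2.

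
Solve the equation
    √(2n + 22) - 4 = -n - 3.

n = -3

Isolate the radical: √(2n + 22) = -n + 1.
Square both sides: 2n + 22 = (-n + 1)².
Expand and rearrange: n² - 4n - 21 = 0.
Solving gives n = 7 or n = -3.
Check each candidate in the original equation:
  n = 7: √(36) = 6, while -n + 1 = -6 — extraneous.
  n = -3: √(16) = 4, while -n + 1 = 4 — valid.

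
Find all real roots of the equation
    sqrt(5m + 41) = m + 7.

m = -1

Square both sides: 5m + 41 = (m + 7)^2.
Expand and rearrange: m^2 + 9m + 8 = 0.
Solving gives m = -1 or m = -8.
Check each candidate in the original equation:
  m = -1: sqrt(36) = 6, while m + 7 = 6 — valid.
  m = -8: sqrt(1) = 1, while m + 7 = -1 — extraneous.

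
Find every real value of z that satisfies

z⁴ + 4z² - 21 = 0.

Let u = z². The equation becomes u² + 4u - 21 = 0.
Factor: (u - 3)(u + 7) = 0, so u = 3 or u = -7.
z² = 3 gives z = ±√(3) ≈ ±1.7321.
z² = -7 < 0 has no real solution.

z = -1.7321 or z = 1.7321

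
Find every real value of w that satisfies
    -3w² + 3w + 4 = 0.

w = -0.7583 or w = 1.7583

Discriminant: (3)² − 4·(-3)·4 = 57.
Quadratic formula: w = (-3 ± √57) / (-6).
So w = 1/2 - √(57)/6 ≈ -0.7583 or w = 1/2 + √(57)/6 ≈ 1.7583.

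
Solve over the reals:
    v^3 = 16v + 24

v = -2.6056 or v = -2 or v = 4.6056

Rearrange: v^3 - 16v - 24 = 0.
Possible rational roots are divisors of -24. Testing v = -2 gives 0, so (v + 2) is a factor.
Divide: v^3 - 16v - 24 = (v + 2)(v^2 - 2v - 12).
Apply the quadratic formula to v^2 - 2v - 12 = 0: v = (2 +/- sqrt(52))/2, i.e. v ~= 4.6056 or v ~= -2.6056.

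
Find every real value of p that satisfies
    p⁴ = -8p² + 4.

p = -0.6871 or p = 0.6871

Let u = p². The equation becomes u² + 8u - 4 = 0.
By the quadratic formula, u = -4 + 2·√(5) or u = -2·√(5) - 4.
p² = -4 + 2·√(5) gives p = ±√(-4 + 2·√(5)) ≈ ±0.6871.
p² = -2·√(5) - 4 < 0 has no real solution.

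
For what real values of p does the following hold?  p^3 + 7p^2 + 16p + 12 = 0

p = -3 or p = -2

Possible rational roots are divisors of 12. Testing p = -3 gives 0, so (p + 3) is a factor.
Divide: p^3 + 7p^2 + 16p + 12 = (p + 3)(p^2 + 4p + 4).
The quadratic has the repeated root p = -2.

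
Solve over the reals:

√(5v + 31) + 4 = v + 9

Isolate the radical: √(5v + 31) = v + 5.
Square both sides: 5v + 31 = (v + 5)².
Expand and rearrange: v² + 5v - 6 = 0.
Solving gives v = 1 or v = -6.
Check each candidate in the original equation:
  v = 1: √(36) = 6, while v + 5 = 6 — valid.
  v = -6: √(1) = 1, while v + 5 = -1 — extraneous.

v = 1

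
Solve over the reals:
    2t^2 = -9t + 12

t = -5.576 or t = 1.076

Rearrange to standard form: 2t^2 + 9t - 12 = 0.
Discriminant: (9)^2 - 4*2*(-12) = 177.
Quadratic formula: t = (-9 +/- sqrt(177)) / 4.
So t = -9/4 + sqrt(177)/4 ~= 1.076 or t = -sqrt(177)/4 - 9/4 ~= -5.576.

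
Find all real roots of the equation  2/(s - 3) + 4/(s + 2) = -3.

s = -3.4861 or s = 2.4861

Multiply both sides by (s - 3)(s + 2):
2(s + 2) + 4(s - 3) = -3(s - 3)(s + 2).
Expand and collect terms: -3s² - 3s + 26 = 0.
By the quadratic formula, s = (3 ± √321) / -6, so s ≈ -3.4861 or s ≈ 2.4861.
Neither value makes a denominator zero (s ≠ 3, s ≠ -2), so both are valid.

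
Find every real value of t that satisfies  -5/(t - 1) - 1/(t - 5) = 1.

Multiply both sides by (t - 1)(t - 5):
-5(t - 5) - (t - 1) = (t - 1)(t - 5).
Expand and collect terms: t^2 - 21 = 0.
By the quadratic formula, t = (0 +/- sqrt(84)) / 2, so t ~= 4.5826 or t ~= -4.5826.
Neither value makes a denominator zero (t != 1, t != 5), so both are valid.

t = -4.5826 or t = 4.5826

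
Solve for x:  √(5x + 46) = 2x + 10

Square both sides: 5x + 46 = (2x + 10)².
Expand and rearrange: 4x² + 35x + 54 = 0.
Solving gives x = -2 or x = -6.75.
Check each candidate in the original equation:
  x = -2: √(36) = 6, while 2x + 10 = 6 — valid.
  x = -6.75: √(12.25) = 3.5, while 2x + 10 = -3.5 — extraneous.

x = -2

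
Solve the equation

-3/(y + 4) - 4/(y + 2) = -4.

y = -3.5447 or y = -0.7053

Multiply both sides by (y + 4)(y + 2):
-3(y + 2) - 4(y + 4) = -4(y + 4)(y + 2).
Expand and collect terms: -4y² - 17y - 10 = 0.
By the quadratic formula, y = (17 ± √129) / -8, so y ≈ -3.5447 or y ≈ -0.7053.
Neither value makes a denominator zero (y ≠ -4, y ≠ -2), so both are valid.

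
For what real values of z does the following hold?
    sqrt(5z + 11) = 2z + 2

z = 1

Square both sides: 5z + 11 = (2z + 2)^2.
Expand and rearrange: 4z^2 + 3z - 7 = 0.
Solving gives z = 1 or z = -1.75.
Check each candidate in the original equation:
  z = 1: sqrt(16) = 4, while 2z + 2 = 4 — valid.
  z = -1.75: sqrt(2.25) = 1.5, while 2z + 2 = -1.5 — extraneous.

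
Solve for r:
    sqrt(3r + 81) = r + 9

r = 0

Square both sides: 3r + 81 = (r + 9)^2.
Expand and rearrange: r^2 + 15r = 0.
Solving gives r = 0 or r = -15.
Check each candidate in the original equation:
  r = 0: sqrt(81) = 9, while r + 9 = 9 — valid.
  r = -15: sqrt(36) = 6, while r + 9 = -6 — extraneous.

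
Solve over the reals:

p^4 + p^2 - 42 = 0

p = -2.4495 or p = 2.4495

Let u = p^2. The equation becomes u^2 + u - 42 = 0.
Factor: (u + 7)(u - 6) = 0, so u = -7 or u = 6.
p^2 = -7 < 0 has no real solution.
p^2 = 6 gives p = +/-sqrt(6) ~= +/-2.4495.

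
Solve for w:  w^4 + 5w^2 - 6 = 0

Let u = w^2. The equation becomes u^2 + 5u - 6 = 0.
Factor: (u + 6)(u - 1) = 0, so u = -6 or u = 1.
w^2 = -6 < 0 has no real solution.
w^2 = 1 gives w = +/-1.

w = -1 or w = 1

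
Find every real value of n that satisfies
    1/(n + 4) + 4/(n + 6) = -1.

n = -10.7016 or n = -4.2984

Multiply both sides by (n + 4)(n + 6):
(n + 6) + 4(n + 4) = -(n + 4)(n + 6).
Expand and collect terms: -n^2 - 15n - 46 = 0.
By the quadratic formula, n = (15 +/- sqrt(41)) / -2, so n ~= -10.7016 or n ~= -4.2984.
Neither value makes a denominator zero (n != -4, n != -6), so both are valid.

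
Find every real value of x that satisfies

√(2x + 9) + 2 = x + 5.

Isolate the radical: √(2x + 9) = x + 3.
Square both sides: 2x + 9 = (x + 3)².
Expand and rearrange: x² + 4x = 0.
Solving gives x = 0 or x = -4.
Check each candidate in the original equation:
  x = 0: √(9) = 3, while x + 3 = 3 — valid.
  x = -4: √(1) = 1, while x + 3 = -1 — extraneous.

x = 0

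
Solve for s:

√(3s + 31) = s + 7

s = -2

Square both sides: 3s + 31 = (s + 7)².
Expand and rearrange: s² + 11s + 18 = 0.
Solving gives s = -2 or s = -9.
Check each candidate in the original equation:
  s = -2: √(25) = 5, while s + 7 = 5 — valid.
  s = -9: √(4) = 2, while s + 7 = -2 — extraneous.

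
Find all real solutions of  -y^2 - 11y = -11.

y = -11.9226 or y = 0.9226

Rearrange to standard form: -y^2 - 11y + 11 = 0.
Discriminant: (-11)^2 - 4*(-1)*11 = 165.
Quadratic formula: y = (11 +/- sqrt(165)) / (-2).
So y = -sqrt(165)/2 - 11/2 ~= -11.9226 or y = -11/2 + sqrt(165)/2 ~= 0.9226.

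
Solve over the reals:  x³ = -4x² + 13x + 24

Rearrange: x³ + 4x² - 13x - 24 = 0.
Possible rational roots are divisors of -24. Testing x = 3 gives 0, so (x - 3) is a factor.
Divide: x³ + 4x² - 13x - 24 = (x - 3)(x² + 7x + 8).
Apply the quadratic formula to x² + 7x + 8 = 0: x = (-7 ± √17)/2, i.e. x ≈ -1.4384 or x ≈ -5.5616.

x = -5.5616 or x = -1.4384 or x = 3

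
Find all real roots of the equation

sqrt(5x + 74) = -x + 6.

x = -2

Square both sides: 5x + 74 = (-x + 6)^2.
Expand and rearrange: x^2 - 17x - 38 = 0.
Solving gives x = 19 or x = -2.
Check each candidate in the original equation:
  x = 19: sqrt(169) = 13, while -x + 6 = -13 — extraneous.
  x = -2: sqrt(64) = 8, while -x + 6 = 8 — valid.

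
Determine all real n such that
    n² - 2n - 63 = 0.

n = -7 or n = 9

Factor: (n + 7)(n - 9) = 0.
So n = -7 or n = 9.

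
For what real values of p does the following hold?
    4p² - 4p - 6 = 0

Discriminant: (-4)² − 4·4·(-6) = 112.
Quadratic formula: p = (4 ± √112) / 8.
So p = 1/2 + √(7)/2 ≈ 1.8229 or p = 1/2 - √(7)/2 ≈ -0.8229.

p = -0.8229 or p = 1.8229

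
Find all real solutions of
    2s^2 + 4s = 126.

Bring every term to one side: 2s^2 + 4s - 126 = 0.
Factor: 2(s + 9)(s - 7) = 0.
So s = -9 or s = 7.

s = -9 or s = 7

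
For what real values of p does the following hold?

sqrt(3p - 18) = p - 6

p = 6 or p = 9

Square both sides: 3p - 18 = (p - 6)^2.
Expand and rearrange: p^2 - 15p + 54 = 0.
Solving gives p = 9 or p = 6.
Check each candidate in the original equation:
  p = 9: sqrt(9) = 3, while p - 6 = 3 — valid.
  p = 6: sqrt(0) = 0, while p - 6 = 0 — valid.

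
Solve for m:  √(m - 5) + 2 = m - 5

Isolate the radical: √(m - 5) = m - 7.
Square both sides: m - 5 = (m - 7)².
Expand and rearrange: m² - 15m + 54 = 0.
Solving gives m = 9 or m = 6.
Check each candidate in the original equation:
  m = 9: √(4) = 2, while m - 7 = 2 — valid.
  m = 6: √(1) = 1, while m - 7 = -1 — extraneous.

m = 9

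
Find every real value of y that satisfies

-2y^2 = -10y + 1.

Rearrange to standard form: -2y^2 + 10y - 1 = 0.
Discriminant: (10)^2 - 4*(-2)*(-1) = 92.
Quadratic formula: y = (-10 +/- sqrt(92)) / (-4).
So y = 5/2 - sqrt(23)/2 ~= 0.1021 or y = sqrt(23)/2 + 5/2 ~= 4.8979.

y = 0.1021 or y = 4.8979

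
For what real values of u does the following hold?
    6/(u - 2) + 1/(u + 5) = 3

u = -4.7429 or u = 4.0763

Multiply both sides by (u - 2)(u + 5):
6(u + 5) + (u - 2) = 3(u - 2)(u + 5).
Expand and collect terms: 3u² + 2u - 58 = 0.
By the quadratic formula, u = (-2 ± √700) / 6, so u ≈ 4.0763 or u ≈ -4.7429.
Neither value makes a denominator zero (u ≠ 2, u ≠ -5), so both are valid.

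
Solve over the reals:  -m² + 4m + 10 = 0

m = -1.7417 or m = 5.7417

Discriminant: (4)² − 4·(-1)·10 = 56.
Quadratic formula: m = (-4 ± √56) / (-2).
So m = 2 - √(14) ≈ -1.7417 or m = 2 + √(14) ≈ 5.7417.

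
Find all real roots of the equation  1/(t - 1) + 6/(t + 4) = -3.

t = -6.0985 or t = 0.7652

Multiply both sides by (t - 1)(t + 4):
(t + 4) + 6(t - 1) = -3(t - 1)(t + 4).
Expand and collect terms: -3t^2 - 16t + 14 = 0.
By the quadratic formula, t = (16 +/- sqrt(424)) / -6, so t ~= -6.0985 or t ~= 0.7652.
Neither value makes a denominator zero (t != 1, t != -4), so both are valid.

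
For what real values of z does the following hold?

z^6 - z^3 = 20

Let u = z^3. The equation becomes u^2 - u - 20 = 0.
Factor: (u - 5)(u + 4) = 0, so u = 5 or u = -4.
z^3 = 5 gives z = (5)^(1/3) ~= 1.71.
z^3 = -4 gives z = -(4)^(1/3) ~= -1.5874.

z = -1.5874 or z = 1.71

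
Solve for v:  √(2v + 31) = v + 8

Square both sides: 2v + 31 = (v + 8)².
Expand and rearrange: v² + 14v + 33 = 0.
Solving gives v = -3 or v = -11.
Check each candidate in the original equation:
  v = -3: √(25) = 5, while v + 8 = 5 — valid.
  v = -11: √(9) = 3, while v + 8 = -3 — extraneous.

v = -3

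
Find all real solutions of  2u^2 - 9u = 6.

u = -0.5895 or u = 5.0895

Rearrange to standard form: 2u^2 - 9u - 6 = 0.
Discriminant: (-9)^2 - 4*2*(-6) = 129.
Quadratic formula: u = (9 +/- sqrt(129)) / 4.
So u = 9/4 + sqrt(129)/4 ~= 5.0895 or u = 9/4 - sqrt(129)/4 ~= -0.5895.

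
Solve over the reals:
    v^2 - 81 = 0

Factor: (v - 9)(v + 9) = 0.
So v = 9 or v = -9.

v = -9 or v = 9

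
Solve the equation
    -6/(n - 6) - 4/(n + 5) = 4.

n = -6.141 or n = 4.641

Multiply both sides by (n - 6)(n + 5):
-6(n + 5) - 4(n - 6) = 4(n - 6)(n + 5).
Expand and collect terms: 4n² + 6n - 114 = 0.
By the quadratic formula, n = (-6 ± √1860) / 8, so n ≈ 4.641 or n ≈ -6.141.
Neither value makes a denominator zero (n ≠ 6, n ≠ -5), so both are valid.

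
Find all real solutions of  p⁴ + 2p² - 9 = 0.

p = -1.4705 or p = 1.4705

Let u = p². The equation becomes u² + 2u - 9 = 0.
By the quadratic formula, u = -1 + √(10) or u = -√(10) - 1.
p² = -1 + √(10) gives p = ±√(-1 + √(10)) ≈ ±1.4705.
p² = -√(10) - 1 < 0 has no real solution.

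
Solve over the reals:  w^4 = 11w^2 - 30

w = -2.4495 or w = -2.2361 or w = 2.2361 or w = 2.4495

Let u = w^2. The equation becomes u^2 - 11u + 30 = 0.
Factor: (u - 6)(u - 5) = 0, so u = 6 or u = 5.
w^2 = 6 gives w = +/-sqrt(6) ~= +/-2.4495.
w^2 = 5 gives w = +/-sqrt(5) ~= +/-2.2361.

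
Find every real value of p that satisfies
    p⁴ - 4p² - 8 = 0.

p = -2.3375 or p = 2.3375

Let u = p². The equation becomes u² - 4u - 8 = 0.
By the quadratic formula, u = 2 + 2·√(3) or u = 2 - 2·√(3).
p² = 2 + 2·√(3) gives p = ±√(2 + 2·√(3)) ≈ ±2.3375.
p² = 2 - 2·√(3) < 0 has no real solution.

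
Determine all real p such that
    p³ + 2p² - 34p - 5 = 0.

Possible rational roots are divisors of -5. Testing p = 5 gives 0, so (p - 5) is a factor.
Divide: p³ + 2p² - 34p - 5 = (p - 5)(p² + 7p + 1).
Apply the quadratic formula to p² + 7p + 1 = 0: p = (-7 ± √45)/2, i.e. p ≈ -0.1459 or p ≈ -6.8541.

p = -6.8541 or p = -0.1459 or p = 5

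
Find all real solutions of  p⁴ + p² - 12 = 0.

Let u = p². The equation becomes u² + u - 12 = 0.
Factor: (u - 3)(u + 4) = 0, so u = 3 or u = -4.
p² = 3 gives p = ±√(3) ≈ ±1.7321.
p² = -4 < 0 has no real solution.

p = -1.7321 or p = 1.7321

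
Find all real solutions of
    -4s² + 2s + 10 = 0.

Discriminant: (2)² − 4·(-4)·10 = 164.
Quadratic formula: s = (-2 ± √164) / (-8).
So s = 1/4 - √(41)/4 ≈ -1.3508 or s = 1/4 + √(41)/4 ≈ 1.8508.

s = -1.3508 or s = 1.8508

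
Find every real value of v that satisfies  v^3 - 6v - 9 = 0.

Possible rational roots are divisors of -9. Testing v = 3 gives 0, so (v - 3) is a factor.
Divide: v^3 - 6v - 9 = (v - 3)(v^2 + 3v + 3).
The quadratic v^2 + 3v + 3 has discriminant -3 < 0, so no further real roots.

v = 3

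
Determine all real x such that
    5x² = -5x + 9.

x = -1.9318 or x = 0.9318

Rearrange to standard form: 5x² + 5x - 9 = 0.
Discriminant: (5)² − 4·5·(-9) = 205.
Quadratic formula: x = (-5 ± √205) / 10.
So x = -1/2 + √(205)/10 ≈ 0.9318 or x = -√(205)/10 - 1/2 ≈ -1.9318.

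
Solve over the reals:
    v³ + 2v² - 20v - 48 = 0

v = -4 or v = -2.6056 or v = 4.6056

Possible rational roots are divisors of -48. Testing v = -4 gives 0, so (v + 4) is a factor.
Divide: v³ + 2v² - 20v - 48 = (v + 4)(v² - 2v - 12).
Apply the quadratic formula to v² - 2v - 12 = 0: v = (2 ± √52)/2, i.e. v ≈ 4.6056 or v ≈ -2.6056.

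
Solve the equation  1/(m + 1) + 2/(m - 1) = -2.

Multiply both sides by (m + 1)(m - 1):
(m - 1) + 2(m + 1) = -2(m + 1)(m - 1).
Expand and collect terms: -2m^2 - 3m + 1 = 0.
By the quadratic formula, m = (3 +/- sqrt(17)) / -4, so m ~= -1.7808 or m ~= 0.2808.
Neither value makes a denominator zero (m != -1, m != 1), so both are valid.

m = -1.7808 or m = 0.2808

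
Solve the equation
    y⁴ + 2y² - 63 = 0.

Let u = y². The equation becomes u² + 2u - 63 = 0.
Factor: (u - 7)(u + 9) = 0, so u = 7 or u = -9.
y² = 7 gives y = ±√(7) ≈ ±2.6458.
y² = -9 < 0 has no real solution.

y = -2.6458 or y = 2.6458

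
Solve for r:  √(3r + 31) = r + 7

r = -2

Square both sides: 3r + 31 = (r + 7)².
Expand and rearrange: r² + 11r + 18 = 0.
Solving gives r = -2 or r = -9.
Check each candidate in the original equation:
  r = -2: √(25) = 5, while r + 7 = 5 — valid.
  r = -9: √(4) = 2, while r + 7 = -2 — extraneous.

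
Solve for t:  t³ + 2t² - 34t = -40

t = -7.3589 or t = 1.3589 or t = 4

Rearrange: t³ + 2t² - 34t + 40 = 0.
Possible rational roots are divisors of 40. Testing t = 4 gives 0, so (t - 4) is a factor.
Divide: t³ + 2t² - 34t + 40 = (t - 4)(t² + 6t - 10).
Apply the quadratic formula to t² + 6t - 10 = 0: t = (-6 ± √76)/2, i.e. t ≈ 1.3589 or t ≈ -7.3589.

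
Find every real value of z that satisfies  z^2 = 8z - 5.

z = 0.6834 or z = 7.3166

Rearrange to standard form: z^2 - 8z + 5 = 0.
Discriminant: (-8)^2 - 4*1*5 = 44.
Quadratic formula: z = (8 +/- sqrt(44)) / 2.
So z = sqrt(11) + 4 ~= 7.3166 or z = 4 - sqrt(11) ~= 0.6834.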